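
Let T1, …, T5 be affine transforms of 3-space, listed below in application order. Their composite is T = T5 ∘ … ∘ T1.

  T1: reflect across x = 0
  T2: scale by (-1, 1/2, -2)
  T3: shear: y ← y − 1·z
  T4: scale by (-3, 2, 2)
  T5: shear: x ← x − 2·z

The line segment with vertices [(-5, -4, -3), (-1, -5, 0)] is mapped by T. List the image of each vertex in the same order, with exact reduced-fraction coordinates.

image vertices: (-9, -16, 12), (3, -5, 0)

T1 reflect across x = 0: (-5, -4, -3) → (5, -4, -3); (-1, -5, 0) → (1, -5, 0)
T2 scale by (-1, 1/2, -2): (5, -4, -3) → (-5, -2, 6); (1, -5, 0) → (-1, -5/2, 0)
T3 shear: y ← y − 1·z: (-5, -2, 6) → (-5, -8, 6); (-1, -5/2, 0) → (-1, -5/2, 0)
T4 scale by (-3, 2, 2): (-5, -8, 6) → (15, -16, 12); (-1, -5/2, 0) → (3, -5, 0)
T5 shear: x ← x − 2·z: (15, -16, 12) → (-9, -16, 12); (3, -5, 0) → (3, -5, 0)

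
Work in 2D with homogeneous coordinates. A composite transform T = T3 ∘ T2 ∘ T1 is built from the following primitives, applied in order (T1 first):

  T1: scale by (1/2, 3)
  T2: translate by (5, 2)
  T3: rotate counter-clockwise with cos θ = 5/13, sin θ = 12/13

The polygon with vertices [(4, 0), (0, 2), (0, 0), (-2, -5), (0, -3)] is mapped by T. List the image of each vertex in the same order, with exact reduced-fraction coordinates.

T1 scale by (1/2, 3): (4, 0) → (2, 0); (0, 2) → (0, 6); (0, 0) → (0, 0); (-2, -5) → (-1, -15); (0, -3) → (0, -9)
T2 translate by (5, 2): (2, 0) → (7, 2); (0, 6) → (5, 8); (0, 0) → (5, 2); (-1, -15) → (4, -13); (0, -9) → (5, -7)
T3 rotate counter-clockwise with cos θ = 5/13, sin θ = 12/13: (7, 2) → (11/13, 94/13); (5, 8) → (-71/13, 100/13); (5, 2) → (1/13, 70/13); (4, -13) → (176/13, -17/13); (5, -7) → (109/13, 25/13)

image vertices: (11/13, 94/13), (-71/13, 100/13), (1/13, 70/13), (176/13, -17/13), (109/13, 25/13)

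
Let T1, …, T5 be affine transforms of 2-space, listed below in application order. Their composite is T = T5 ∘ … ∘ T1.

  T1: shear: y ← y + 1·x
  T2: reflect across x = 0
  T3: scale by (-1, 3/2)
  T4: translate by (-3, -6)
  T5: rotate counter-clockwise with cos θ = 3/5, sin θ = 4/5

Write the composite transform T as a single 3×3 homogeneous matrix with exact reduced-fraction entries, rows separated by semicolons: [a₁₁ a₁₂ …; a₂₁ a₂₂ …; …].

T1 = [1 0 0; 1 1 0; 0 0 1]
T2·T1 = [-1 0 0; 1 1 0; 0 0 1]
T3·…·T1 = [1 0 0; 3/2 3/2 0; 0 0 1]
T4·…·T1 = [1 0 -3; 3/2 3/2 -6; 0 0 1]
T5·…·T1 = [-3/5 -6/5 3; 17/10 9/10 -6; 0 0 1]

T = [-3/5 -6/5 3; 17/10 9/10 -6; 0 0 1]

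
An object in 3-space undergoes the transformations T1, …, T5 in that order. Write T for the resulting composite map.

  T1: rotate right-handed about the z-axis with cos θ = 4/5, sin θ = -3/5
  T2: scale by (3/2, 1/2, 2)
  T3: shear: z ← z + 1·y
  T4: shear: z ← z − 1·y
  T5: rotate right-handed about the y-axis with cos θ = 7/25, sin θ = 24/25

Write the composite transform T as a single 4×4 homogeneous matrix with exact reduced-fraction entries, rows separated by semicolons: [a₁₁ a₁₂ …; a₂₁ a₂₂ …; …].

T1 = [4/5 3/5 0 0; -3/5 4/5 0 0; 0 0 1 0; 0 0 0 1]
T2·T1 = [6/5 9/10 0 0; -3/10 2/5 0 0; 0 0 2 0; 0 0 0 1]
T3·…·T1 = [6/5 9/10 0 0; -3/10 2/5 0 0; -3/10 2/5 2 0; 0 0 0 1]
T4·…·T1 = [6/5 9/10 0 0; -3/10 2/5 0 0; 0 0 2 0; 0 0 0 1]
T5·…·T1 = [42/125 63/250 48/25 0; -3/10 2/5 0 0; -144/125 -108/125 14/25 0; 0 0 0 1]

T = [42/125 63/250 48/25 0; -3/10 2/5 0 0; -144/125 -108/125 14/25 0; 0 0 0 1]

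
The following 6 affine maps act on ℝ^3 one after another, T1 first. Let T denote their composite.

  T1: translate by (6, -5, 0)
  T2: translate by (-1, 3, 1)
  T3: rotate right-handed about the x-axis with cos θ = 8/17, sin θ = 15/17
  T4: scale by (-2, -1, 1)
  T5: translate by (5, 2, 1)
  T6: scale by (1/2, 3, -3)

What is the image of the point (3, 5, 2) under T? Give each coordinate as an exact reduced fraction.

T(p) = (-11/2, 165/17, -258/17)

T1 translate by (6, -5, 0): (3, 5, 2) → (9, 0, 2)
T2 translate by (-1, 3, 1): (9, 0, 2) → (8, 3, 3)
T3 rotate right-handed about the x-axis with cos θ = 8/17, sin θ = 15/17: (8, 3, 3) → (8, -21/17, 69/17)
T4 scale by (-2, -1, 1): (8, -21/17, 69/17) → (-16, 21/17, 69/17)
T5 translate by (5, 2, 1): (-16, 21/17, 69/17) → (-11, 55/17, 86/17)
T6 scale by (1/2, 3, -3): (-11, 55/17, 86/17) → (-11/2, 165/17, -258/17)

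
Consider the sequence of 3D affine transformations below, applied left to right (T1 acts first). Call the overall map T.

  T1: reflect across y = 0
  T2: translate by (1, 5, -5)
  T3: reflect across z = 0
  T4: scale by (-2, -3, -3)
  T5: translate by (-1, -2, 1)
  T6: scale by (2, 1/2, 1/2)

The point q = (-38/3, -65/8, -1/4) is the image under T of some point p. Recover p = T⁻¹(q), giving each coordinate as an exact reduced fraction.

p = (5/3, 1/4, 9/2)

T1 = [1 0 0 0; 0 -1 0 0; 0 0 1 0; 0 0 0 1]
T2·T1 = [1 0 0 1; 0 -1 0 5; 0 0 1 -5; 0 0 0 1]
T3·…·T1 = [1 0 0 1; 0 -1 0 5; 0 0 -1 5; 0 0 0 1]
T4·…·T1 = [-2 0 0 -2; 0 3 0 -15; 0 0 3 -15; 0 0 0 1]
T5·…·T1 = [-2 0 0 -3; 0 3 0 -17; 0 0 3 -14; 0 0 0 1]
T6·…·T1 = [-4 0 0 -6; 0 3/2 0 -17/2; 0 0 3/2 -7; 0 0 0 1]
det M = -9; M⁻¹ = [-1/4 0 0 -3/2; 0 2/3 0 17/3; 0 0 2/3 14/3; 0 0 0 1]
M⁻¹ · (-38/3, -65/8, -1/4)ᵀ = (5/3, 1/4, 9/2)ᵀ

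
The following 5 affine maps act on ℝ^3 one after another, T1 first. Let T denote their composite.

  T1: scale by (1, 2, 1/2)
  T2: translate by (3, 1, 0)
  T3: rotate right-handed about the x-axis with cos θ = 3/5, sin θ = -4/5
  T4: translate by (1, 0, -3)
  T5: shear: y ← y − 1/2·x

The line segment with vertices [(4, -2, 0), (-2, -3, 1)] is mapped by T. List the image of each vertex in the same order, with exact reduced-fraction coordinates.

image vertices: (8, -29/5, -3/5), (2, -18/5, 13/10)

T1 scale by (1, 2, 1/2): (4, -2, 0) → (4, -4, 0); (-2, -3, 1) → (-2, -6, 1/2)
T2 translate by (3, 1, 0): (4, -4, 0) → (7, -3, 0); (-2, -6, 1/2) → (1, -5, 1/2)
T3 rotate right-handed about the x-axis with cos θ = 3/5, sin θ = -4/5: (7, -3, 0) → (7, -9/5, 12/5); (1, -5, 1/2) → (1, -13/5, 43/10)
T4 translate by (1, 0, -3): (7, -9/5, 12/5) → (8, -9/5, -3/5); (1, -13/5, 43/10) → (2, -13/5, 13/10)
T5 shear: y ← y − 1/2·x: (8, -9/5, -3/5) → (8, -29/5, -3/5); (2, -13/5, 13/10) → (2, -18/5, 13/10)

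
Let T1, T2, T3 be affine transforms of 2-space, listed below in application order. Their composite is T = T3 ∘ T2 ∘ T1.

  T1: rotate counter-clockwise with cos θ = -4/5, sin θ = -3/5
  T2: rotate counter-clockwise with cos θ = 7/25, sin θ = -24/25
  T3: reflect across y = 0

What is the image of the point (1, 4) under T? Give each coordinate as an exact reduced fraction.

T(p) = (-16/5, 13/5)

T1 rotate counter-clockwise with cos θ = -4/5, sin θ = -3/5: (1, 4) → (8/5, -19/5)
T2 rotate counter-clockwise with cos θ = 7/25, sin θ = -24/25: (8/5, -19/5) → (-16/5, -13/5)
T3 reflect across y = 0: (-16/5, -13/5) → (-16/5, 13/5)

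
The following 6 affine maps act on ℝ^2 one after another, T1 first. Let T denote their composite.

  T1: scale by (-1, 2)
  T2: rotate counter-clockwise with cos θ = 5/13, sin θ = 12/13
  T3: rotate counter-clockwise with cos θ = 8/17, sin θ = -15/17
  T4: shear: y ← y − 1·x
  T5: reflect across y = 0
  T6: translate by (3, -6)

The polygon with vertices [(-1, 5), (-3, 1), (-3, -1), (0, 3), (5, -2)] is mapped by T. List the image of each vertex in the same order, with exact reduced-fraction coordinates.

T1 scale by (-1, 2): (-1, 5) → (1, 10); (-3, 1) → (3, 2); (-3, -1) → (3, -2); (0, 3) → (0, 6); (5, -2) → (-5, -4)
T2 rotate counter-clockwise with cos θ = 5/13, sin θ = 12/13: (1, 10) → (-115/13, 62/13); (3, 2) → (-9/13, 46/13); (3, -2) → (3, 2); (0, 6) → (-72/13, 30/13); (-5, -4) → (23/13, -80/13)
T3 rotate counter-clockwise with cos θ = 8/17, sin θ = -15/17: (-115/13, 62/13) → (10/221, 2221/221); (-9/13, 46/13) → (618/221, 503/221); (3, 2) → (54/17, -29/17); (-72/13, 30/13) → (-126/221, 1320/221); (23/13, -80/13) → (-1016/221, -985/221)
T4 shear: y ← y − 1·x: (10/221, 2221/221) → (10/221, 2211/221); (618/221, 503/221) → (618/221, -115/221); (54/17, -29/17) → (54/17, -83/17); (-126/221, 1320/221) → (-126/221, 1446/221); (-1016/221, -985/221) → (-1016/221, 31/221)
T5 reflect across y = 0: (10/221, 2211/221) → (10/221, -2211/221); (618/221, -115/221) → (618/221, 115/221); (54/17, -83/17) → (54/17, 83/17); (-126/221, 1446/221) → (-126/221, -1446/221); (-1016/221, 31/221) → (-1016/221, -31/221)
T6 translate by (3, -6): (10/221, -2211/221) → (673/221, -3537/221); (618/221, 115/221) → (1281/221, -1211/221); (54/17, 83/17) → (105/17, -19/17); (-126/221, -1446/221) → (537/221, -2772/221); (-1016/221, -31/221) → (-353/221, -1357/221)

image vertices: (673/221, -3537/221), (1281/221, -1211/221), (105/17, -19/17), (537/221, -2772/221), (-353/221, -1357/221)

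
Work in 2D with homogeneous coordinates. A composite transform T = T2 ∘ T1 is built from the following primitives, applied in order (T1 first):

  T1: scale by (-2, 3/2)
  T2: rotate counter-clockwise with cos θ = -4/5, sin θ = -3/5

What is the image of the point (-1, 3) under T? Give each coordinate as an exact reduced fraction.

T(p) = (11/10, -24/5)

T1 scale by (-2, 3/2): (-1, 3) → (2, 9/2)
T2 rotate counter-clockwise with cos θ = -4/5, sin θ = -3/5: (2, 9/2) → (11/10, -24/5)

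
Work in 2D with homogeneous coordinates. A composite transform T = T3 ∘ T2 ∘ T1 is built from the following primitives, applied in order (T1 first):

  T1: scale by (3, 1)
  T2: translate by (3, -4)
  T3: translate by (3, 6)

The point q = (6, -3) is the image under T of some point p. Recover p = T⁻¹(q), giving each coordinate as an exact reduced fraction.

p = (0, -5)

T1 = [3 0 0; 0 1 0; 0 0 1]
T2·T1 = [3 0 3; 0 1 -4; 0 0 1]
T3·…·T1 = [3 0 6; 0 1 2; 0 0 1]
det M = 3; M⁻¹ = [1/3 0 -2; 0 1 -2; 0 0 1]
M⁻¹ · (6, -3)ᵀ = (0, -5)ᵀ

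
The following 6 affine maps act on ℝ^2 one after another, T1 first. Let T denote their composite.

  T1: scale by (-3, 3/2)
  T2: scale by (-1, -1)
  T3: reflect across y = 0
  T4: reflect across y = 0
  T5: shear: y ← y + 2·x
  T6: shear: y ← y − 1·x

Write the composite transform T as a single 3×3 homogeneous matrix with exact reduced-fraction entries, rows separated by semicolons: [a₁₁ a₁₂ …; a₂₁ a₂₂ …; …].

T1 = [-3 0 0; 0 3/2 0; 0 0 1]
T2·T1 = [3 0 0; 0 -3/2 0; 0 0 1]
T3·…·T1 = [3 0 0; 0 3/2 0; 0 0 1]
T4·…·T1 = [3 0 0; 0 -3/2 0; 0 0 1]
T5·…·T1 = [3 0 0; 6 -3/2 0; 0 0 1]
T6·…·T1 = [3 0 0; 3 -3/2 0; 0 0 1]

T = [3 0 0; 3 -3/2 0; 0 0 1]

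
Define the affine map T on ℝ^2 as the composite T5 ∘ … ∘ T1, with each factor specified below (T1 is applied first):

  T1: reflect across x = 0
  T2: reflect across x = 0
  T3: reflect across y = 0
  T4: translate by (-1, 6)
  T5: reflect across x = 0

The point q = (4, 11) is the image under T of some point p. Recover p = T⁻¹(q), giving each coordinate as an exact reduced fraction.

T1 = [-1 0 0; 0 1 0; 0 0 1]
T2·T1 = [1 0 0; 0 1 0; 0 0 1]
T3·…·T1 = [1 0 0; 0 -1 0; 0 0 1]
T4·…·T1 = [1 0 -1; 0 -1 6; 0 0 1]
T5·…·T1 = [-1 0 1; 0 -1 6; 0 0 1]
det M = 1; M⁻¹ = [-1 0 1; 0 -1 6; 0 0 1]
M⁻¹ · (4, 11)ᵀ = (-3, -5)ᵀ

p = (-3, -5)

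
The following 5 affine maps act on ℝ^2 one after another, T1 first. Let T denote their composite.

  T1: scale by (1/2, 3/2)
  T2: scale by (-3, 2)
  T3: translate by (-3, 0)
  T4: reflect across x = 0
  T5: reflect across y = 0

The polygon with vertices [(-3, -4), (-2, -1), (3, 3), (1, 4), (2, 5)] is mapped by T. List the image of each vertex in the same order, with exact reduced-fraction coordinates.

T1 scale by (1/2, 3/2): (-3, -4) → (-3/2, -6); (-2, -1) → (-1, -3/2); (3, 3) → (3/2, 9/2); (1, 4) → (1/2, 6); (2, 5) → (1, 15/2)
T2 scale by (-3, 2): (-3/2, -6) → (9/2, -12); (-1, -3/2) → (3, -3); (3/2, 9/2) → (-9/2, 9); (1/2, 6) → (-3/2, 12); (1, 15/2) → (-3, 15)
T3 translate by (-3, 0): (9/2, -12) → (3/2, -12); (3, -3) → (0, -3); (-9/2, 9) → (-15/2, 9); (-3/2, 12) → (-9/2, 12); (-3, 15) → (-6, 15)
T4 reflect across x = 0: (3/2, -12) → (-3/2, -12); (0, -3) → (0, -3); (-15/2, 9) → (15/2, 9); (-9/2, 12) → (9/2, 12); (-6, 15) → (6, 15)
T5 reflect across y = 0: (-3/2, -12) → (-3/2, 12); (0, -3) → (0, 3); (15/2, 9) → (15/2, -9); (9/2, 12) → (9/2, -12); (6, 15) → (6, -15)

image vertices: (-3/2, 12), (0, 3), (15/2, -9), (9/2, -12), (6, -15)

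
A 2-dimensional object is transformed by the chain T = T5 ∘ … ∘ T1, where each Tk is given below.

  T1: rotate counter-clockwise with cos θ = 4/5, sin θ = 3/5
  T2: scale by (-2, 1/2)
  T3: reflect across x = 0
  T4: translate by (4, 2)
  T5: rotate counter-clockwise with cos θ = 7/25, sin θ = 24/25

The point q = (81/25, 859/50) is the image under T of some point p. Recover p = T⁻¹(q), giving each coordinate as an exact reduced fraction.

T1 = [4/5 -3/5 0; 3/5 4/5 0; 0 0 1]
T2·T1 = [-8/5 6/5 0; 3/10 2/5 0; 0 0 1]
T3·…·T1 = [8/5 -6/5 0; 3/10 2/5 0; 0 0 1]
T4·…·T1 = [8/5 -6/5 4; 3/10 2/5 2; 0 0 1]
T5·…·T1 = [4/25 -18/25 -4/5; 81/50 -26/25 22/5; 0 0 1]
det M = 1; M⁻¹ = [-26/25 18/25 -4; -81/50 4/25 -2; 0 0 1]
M⁻¹ · (81/25, 859/50)ᵀ = (5, -9/2)ᵀ

p = (5, -9/2)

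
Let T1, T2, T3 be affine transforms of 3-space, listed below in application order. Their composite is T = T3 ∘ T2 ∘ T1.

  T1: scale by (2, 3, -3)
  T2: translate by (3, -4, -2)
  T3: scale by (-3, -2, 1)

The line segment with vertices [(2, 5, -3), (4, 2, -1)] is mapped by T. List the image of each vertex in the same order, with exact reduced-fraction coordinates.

image vertices: (-21, -22, 7), (-33, -4, 1)

T1 scale by (2, 3, -3): (2, 5, -3) → (4, 15, 9); (4, 2, -1) → (8, 6, 3)
T2 translate by (3, -4, -2): (4, 15, 9) → (7, 11, 7); (8, 6, 3) → (11, 2, 1)
T3 scale by (-3, -2, 1): (7, 11, 7) → (-21, -22, 7); (11, 2, 1) → (-33, -4, 1)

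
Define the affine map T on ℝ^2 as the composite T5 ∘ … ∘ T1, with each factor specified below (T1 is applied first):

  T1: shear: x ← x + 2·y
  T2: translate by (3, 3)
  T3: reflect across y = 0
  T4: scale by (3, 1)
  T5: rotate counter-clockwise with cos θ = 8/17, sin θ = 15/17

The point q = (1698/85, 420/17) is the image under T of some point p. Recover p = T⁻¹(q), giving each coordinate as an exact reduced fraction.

T1 = [1 2 0; 0 1 0; 0 0 1]
T2·T1 = [1 2 3; 0 1 3; 0 0 1]
T3·…·T1 = [1 2 3; 0 -1 -3; 0 0 1]
T4·…·T1 = [3 6 9; 0 -1 -3; 0 0 1]
T5·…·T1 = [24/17 63/17 117/17; 45/17 82/17 111/17; 0 0 1]
det M = -3; M⁻¹ = [-82/51 21/17 3; 15/17 -8/17 -3; 0 0 1]
M⁻¹ · (1698/85, 420/17)ᵀ = (7/5, 3)ᵀ

p = (7/5, 3)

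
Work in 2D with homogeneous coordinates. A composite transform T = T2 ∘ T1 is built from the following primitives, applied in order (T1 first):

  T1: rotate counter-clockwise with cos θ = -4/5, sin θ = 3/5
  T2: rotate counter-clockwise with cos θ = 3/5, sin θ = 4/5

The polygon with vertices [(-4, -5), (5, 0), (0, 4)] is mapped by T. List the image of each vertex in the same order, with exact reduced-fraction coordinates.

image vertices: (61/25, 148/25), (-24/5, -7/5), (28/25, -96/25)

T1 rotate counter-clockwise with cos θ = -4/5, sin θ = 3/5: (-4, -5) → (31/5, 8/5); (5, 0) → (-4, 3); (0, 4) → (-12/5, -16/5)
T2 rotate counter-clockwise with cos θ = 3/5, sin θ = 4/5: (31/5, 8/5) → (61/25, 148/25); (-4, 3) → (-24/5, -7/5); (-12/5, -16/5) → (28/25, -96/25)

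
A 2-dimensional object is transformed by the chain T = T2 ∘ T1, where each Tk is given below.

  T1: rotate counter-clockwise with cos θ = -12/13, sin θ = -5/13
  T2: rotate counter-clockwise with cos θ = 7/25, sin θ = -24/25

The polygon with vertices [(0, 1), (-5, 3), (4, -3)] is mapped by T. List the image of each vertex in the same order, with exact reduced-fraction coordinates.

T1 rotate counter-clockwise with cos θ = -12/13, sin θ = -5/13: (0, 1) → (5/13, -12/13); (-5, 3) → (75/13, -11/13); (4, -3) → (-63/13, 16/13)
T2 rotate counter-clockwise with cos θ = 7/25, sin θ = -24/25: (5/13, -12/13) → (-253/325, -204/325); (75/13, -11/13) → (261/325, -1877/325); (-63/13, 16/13) → (-57/325, 1624/325)

image vertices: (-253/325, -204/325), (261/325, -1877/325), (-57/325, 1624/325)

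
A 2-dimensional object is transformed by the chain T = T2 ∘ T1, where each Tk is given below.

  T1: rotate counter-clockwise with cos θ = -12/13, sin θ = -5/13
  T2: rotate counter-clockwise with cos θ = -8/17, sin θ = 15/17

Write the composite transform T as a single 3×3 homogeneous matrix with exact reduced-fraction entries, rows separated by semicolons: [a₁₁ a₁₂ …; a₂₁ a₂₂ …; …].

T = [171/221 140/221 0; -140/221 171/221 0; 0 0 1]

T1 = [-12/13 5/13 0; -5/13 -12/13 0; 0 0 1]
T2·T1 = [171/221 140/221 0; -140/221 171/221 0; 0 0 1]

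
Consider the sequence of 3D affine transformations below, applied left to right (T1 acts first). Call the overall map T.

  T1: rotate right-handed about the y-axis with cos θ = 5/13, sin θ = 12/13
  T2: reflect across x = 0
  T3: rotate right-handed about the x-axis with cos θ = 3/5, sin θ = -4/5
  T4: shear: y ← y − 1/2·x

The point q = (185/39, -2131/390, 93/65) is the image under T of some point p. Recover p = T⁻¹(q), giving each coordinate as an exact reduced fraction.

T1 = [5/13 0 12/13 0; 0 1 0 0; -12/13 0 5/13 0; 0 0 0 1]
T2·T1 = [-5/13 0 -12/13 0; 0 1 0 0; -12/13 0 5/13 0; 0 0 0 1]
T3·…·T1 = [-5/13 0 -12/13 0; -48/65 3/5 4/13 0; -36/65 -4/5 3/13 0; 0 0 0 1]
T4·…·T1 = [-5/13 0 -12/13 0; -71/130 3/5 10/13 0; -36/65 -4/5 3/13 0; 0 0 0 1]
det M = -1; M⁻¹ = [-49/65 -48/65 -36/65 0; 3/10 3/5 -4/5 0; -10/13 4/13 3/13 0; 0 0 0 1]
M⁻¹ · (185/39, -2131/390, 93/65)ᵀ = (-1/3, -3, -5)ᵀ

p = (-1/3, -3, -5)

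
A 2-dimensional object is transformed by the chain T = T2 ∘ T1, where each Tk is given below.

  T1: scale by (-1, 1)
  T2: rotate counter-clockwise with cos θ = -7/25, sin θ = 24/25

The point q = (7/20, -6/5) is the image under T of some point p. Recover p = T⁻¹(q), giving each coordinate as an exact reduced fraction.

T1 = [-1 0 0; 0 1 0; 0 0 1]
T2·T1 = [7/25 -24/25 0; -24/25 -7/25 0; 0 0 1]
det M = -1; M⁻¹ = [7/25 -24/25 0; -24/25 -7/25 0; 0 0 1]
M⁻¹ · (7/20, -6/5)ᵀ = (5/4, 0)ᵀ

p = (5/4, 0)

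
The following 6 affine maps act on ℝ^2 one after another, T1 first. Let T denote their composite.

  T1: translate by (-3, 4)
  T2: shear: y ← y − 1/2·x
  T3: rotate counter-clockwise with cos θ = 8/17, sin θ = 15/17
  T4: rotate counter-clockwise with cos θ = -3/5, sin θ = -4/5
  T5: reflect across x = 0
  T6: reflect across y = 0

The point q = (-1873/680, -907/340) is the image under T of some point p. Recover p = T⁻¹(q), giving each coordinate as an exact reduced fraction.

p = (7/4, -1)

T1 = [1 0 -3; 0 1 4; 0 0 1]
T2·T1 = [1 0 -3; -1/2 1 11/2; 0 0 1]
T3·…·T1 = [31/34 -15/17 -213/34; 11/17 8/17 -1/17; 0 0 1]
T4·…·T1 = [-1/34 77/85 631/170; -19/17 36/85 429/85; 0 0 1]
T5·…·T1 = [1/34 -77/85 -631/170; -19/17 36/85 429/85; 0 0 1]
T6·…·T1 = [1/34 -77/85 -631/170; 19/17 -36/85 -429/85; 0 0 1]
det M = 1; M⁻¹ = [-36/85 77/85 3; -19/17 1/34 -4; 0 0 1]
M⁻¹ · (-1873/680, -907/340)ᵀ = (7/4, -1)ᵀ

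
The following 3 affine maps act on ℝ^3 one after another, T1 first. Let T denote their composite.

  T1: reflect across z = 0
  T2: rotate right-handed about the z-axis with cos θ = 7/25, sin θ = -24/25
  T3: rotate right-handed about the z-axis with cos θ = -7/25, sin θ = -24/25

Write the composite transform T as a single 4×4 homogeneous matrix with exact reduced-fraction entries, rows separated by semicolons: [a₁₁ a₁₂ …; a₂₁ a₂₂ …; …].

T = [-1 0 0 0; 0 -1 0 0; 0 0 -1 0; 0 0 0 1]

T1 = [1 0 0 0; 0 1 0 0; 0 0 -1 0; 0 0 0 1]
T2·T1 = [7/25 24/25 0 0; -24/25 7/25 0 0; 0 0 -1 0; 0 0 0 1]
T3·…·T1 = [-1 0 0 0; 0 -1 0 0; 0 0 -1 0; 0 0 0 1]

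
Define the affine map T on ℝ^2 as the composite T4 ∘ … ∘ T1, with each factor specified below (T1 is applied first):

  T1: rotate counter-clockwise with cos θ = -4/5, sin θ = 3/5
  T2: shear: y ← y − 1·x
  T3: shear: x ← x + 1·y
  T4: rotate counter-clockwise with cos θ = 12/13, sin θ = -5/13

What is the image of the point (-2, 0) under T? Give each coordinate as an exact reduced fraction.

T(p) = (-142/65, -138/65)

T1 rotate counter-clockwise with cos θ = -4/5, sin θ = 3/5: (-2, 0) → (8/5, -6/5)
T2 shear: y ← y − 1·x: (8/5, -6/5) → (8/5, -14/5)
T3 shear: x ← x + 1·y: (8/5, -14/5) → (-6/5, -14/5)
T4 rotate counter-clockwise with cos θ = 12/13, sin θ = -5/13: (-6/5, -14/5) → (-142/65, -138/65)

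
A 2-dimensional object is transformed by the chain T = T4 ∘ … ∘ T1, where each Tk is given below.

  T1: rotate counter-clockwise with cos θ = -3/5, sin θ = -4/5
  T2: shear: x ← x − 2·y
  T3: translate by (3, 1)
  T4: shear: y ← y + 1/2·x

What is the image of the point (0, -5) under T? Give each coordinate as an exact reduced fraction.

T(p) = (-7, 1/2)

T1 rotate counter-clockwise with cos θ = -3/5, sin θ = -4/5: (0, -5) → (-4, 3)
T2 shear: x ← x − 2·y: (-4, 3) → (-10, 3)
T3 translate by (3, 1): (-10, 3) → (-7, 4)
T4 shear: y ← y + 1/2·x: (-7, 4) → (-7, 1/2)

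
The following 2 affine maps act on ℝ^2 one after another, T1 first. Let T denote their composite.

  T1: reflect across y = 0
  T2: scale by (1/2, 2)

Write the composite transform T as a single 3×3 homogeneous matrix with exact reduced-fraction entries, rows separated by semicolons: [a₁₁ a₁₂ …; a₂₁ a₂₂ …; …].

T = [1/2 0 0; 0 -2 0; 0 0 1]

T1 = [1 0 0; 0 -1 0; 0 0 1]
T2·T1 = [1/2 0 0; 0 -2 0; 0 0 1]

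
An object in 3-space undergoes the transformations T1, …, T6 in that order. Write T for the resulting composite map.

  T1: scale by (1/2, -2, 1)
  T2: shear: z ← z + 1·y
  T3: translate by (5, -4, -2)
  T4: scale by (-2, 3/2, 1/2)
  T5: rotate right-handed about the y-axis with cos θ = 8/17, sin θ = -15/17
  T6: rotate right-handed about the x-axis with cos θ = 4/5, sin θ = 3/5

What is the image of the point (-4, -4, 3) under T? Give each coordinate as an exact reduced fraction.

T1 scale by (1/2, -2, 1): (-4, -4, 3) → (-2, 8, 3)
T2 shear: z ← z + 1·y: (-2, 8, 3) → (-2, 8, 11)
T3 translate by (5, -4, -2): (-2, 8, 11) → (3, 4, 9)
T4 scale by (-2, 3/2, 1/2): (3, 4, 9) → (-6, 6, 9/2)
T5 rotate right-handed about the y-axis with cos θ = 8/17, sin θ = -15/17: (-6, 6, 9/2) → (-231/34, 6, -54/17)
T6 rotate right-handed about the x-axis with cos θ = 4/5, sin θ = 3/5: (-231/34, 6, -54/17) → (-231/34, 114/17, 18/17)

T(p) = (-231/34, 114/17, 18/17)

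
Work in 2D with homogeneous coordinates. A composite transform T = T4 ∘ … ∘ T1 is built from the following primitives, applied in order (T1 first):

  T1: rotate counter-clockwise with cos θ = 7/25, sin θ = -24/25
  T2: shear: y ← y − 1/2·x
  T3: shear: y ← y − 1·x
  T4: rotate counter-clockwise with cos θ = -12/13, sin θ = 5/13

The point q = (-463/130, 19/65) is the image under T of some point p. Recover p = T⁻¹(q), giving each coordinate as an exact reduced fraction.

p = (-5, 5)

T1 = [7/25 24/25 0; -24/25 7/25 0; 0 0 1]
T2·T1 = [7/25 24/25 0; -11/10 -1/5 0; 0 0 1]
T3·…·T1 = [7/25 24/25 0; -69/50 -29/25 0; 0 0 1]
T4·…·T1 = [177/650 -11/25 0; 449/325 36/25 0; 0 0 1]
det M = 1; M⁻¹ = [36/25 11/25 0; -449/325 177/650 0; 0 0 1]
M⁻¹ · (-463/130, 19/65)ᵀ = (-5, 5)ᵀ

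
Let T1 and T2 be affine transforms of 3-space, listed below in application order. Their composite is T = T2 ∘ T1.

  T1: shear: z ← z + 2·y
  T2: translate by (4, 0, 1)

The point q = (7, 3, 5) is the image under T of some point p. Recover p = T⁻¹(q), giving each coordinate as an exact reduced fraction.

T1 = [1 0 0 0; 0 1 0 0; 0 2 1 0; 0 0 0 1]
T2·T1 = [1 0 0 4; 0 1 0 0; 0 2 1 1; 0 0 0 1]
det M = 1; M⁻¹ = [1 0 0 -4; 0 1 0 0; 0 -2 1 -1; 0 0 0 1]
M⁻¹ · (7, 3, 5)ᵀ = (3, 3, -2)ᵀ

p = (3, 3, -2)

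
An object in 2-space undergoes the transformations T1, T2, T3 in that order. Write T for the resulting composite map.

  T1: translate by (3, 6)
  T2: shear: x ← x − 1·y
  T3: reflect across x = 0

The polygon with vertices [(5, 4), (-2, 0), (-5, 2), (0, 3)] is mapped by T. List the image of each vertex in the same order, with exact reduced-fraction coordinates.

T1 translate by (3, 6): (5, 4) → (8, 10); (-2, 0) → (1, 6); (-5, 2) → (-2, 8); (0, 3) → (3, 9)
T2 shear: x ← x − 1·y: (8, 10) → (-2, 10); (1, 6) → (-5, 6); (-2, 8) → (-10, 8); (3, 9) → (-6, 9)
T3 reflect across x = 0: (-2, 10) → (2, 10); (-5, 6) → (5, 6); (-10, 8) → (10, 8); (-6, 9) → (6, 9)

image vertices: (2, 10), (5, 6), (10, 8), (6, 9)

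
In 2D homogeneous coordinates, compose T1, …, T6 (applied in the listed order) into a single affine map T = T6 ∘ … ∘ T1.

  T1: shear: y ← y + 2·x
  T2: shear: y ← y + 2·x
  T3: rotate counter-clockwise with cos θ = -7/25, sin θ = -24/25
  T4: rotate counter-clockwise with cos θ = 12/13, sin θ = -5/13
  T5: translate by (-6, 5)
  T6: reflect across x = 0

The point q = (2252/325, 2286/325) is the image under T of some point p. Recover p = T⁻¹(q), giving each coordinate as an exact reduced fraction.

T1 = [1 0 0; 2 1 0; 0 0 1]
T2·T1 = [1 0 0; 4 1 0; 0 0 1]
T3·…·T1 = [89/25 24/25 0; -52/25 -7/25 0; 0 0 1]
T4·…·T1 = [808/325 253/325 0; -1069/325 -204/325 0; 0 0 1]
T5·…·T1 = [808/325 253/325 -6; -1069/325 -204/325 5; 0 0 1]
T6·…·T1 = [-808/325 -253/325 6; -1069/325 -204/325 5; 0 0 1]
det M = -1; M⁻¹ = [204/325 -253/325 41/325; -1069/325 808/325 2374/325; 0 0 1]
M⁻¹ · (2252/325, 2286/325)ᵀ = (-1, 2)ᵀ

p = (-1, 2)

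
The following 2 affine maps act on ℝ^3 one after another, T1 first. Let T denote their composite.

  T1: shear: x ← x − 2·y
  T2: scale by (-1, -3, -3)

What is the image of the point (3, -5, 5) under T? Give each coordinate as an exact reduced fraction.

T1 shear: x ← x − 2·y: (3, -5, 5) → (13, -5, 5)
T2 scale by (-1, -3, -3): (13, -5, 5) → (-13, 15, -15)

T(p) = (-13, 15, -15)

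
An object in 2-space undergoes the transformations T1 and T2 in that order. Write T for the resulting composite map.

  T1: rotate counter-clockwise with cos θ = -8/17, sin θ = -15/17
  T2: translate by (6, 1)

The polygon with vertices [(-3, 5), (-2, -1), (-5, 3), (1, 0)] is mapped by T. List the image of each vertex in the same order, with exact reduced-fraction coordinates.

image vertices: (201/17, 22/17), (103/17, 55/17), (11, 4), (94/17, 2/17)

T1 rotate counter-clockwise with cos θ = -8/17, sin θ = -15/17: (-3, 5) → (99/17, 5/17); (-2, -1) → (1/17, 38/17); (-5, 3) → (5, 3); (1, 0) → (-8/17, -15/17)
T2 translate by (6, 1): (99/17, 5/17) → (201/17, 22/17); (1/17, 38/17) → (103/17, 55/17); (5, 3) → (11, 4); (-8/17, -15/17) → (94/17, 2/17)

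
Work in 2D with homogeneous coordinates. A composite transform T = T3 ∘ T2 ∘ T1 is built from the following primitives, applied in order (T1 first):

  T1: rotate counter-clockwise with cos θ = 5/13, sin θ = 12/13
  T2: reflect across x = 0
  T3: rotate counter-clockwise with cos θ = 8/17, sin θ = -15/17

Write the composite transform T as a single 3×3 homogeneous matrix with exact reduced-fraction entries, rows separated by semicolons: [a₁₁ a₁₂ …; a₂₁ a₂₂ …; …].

T1 = [5/13 -12/13 0; 12/13 5/13 0; 0 0 1]
T2·T1 = [-5/13 12/13 0; 12/13 5/13 0; 0 0 1]
T3·…·T1 = [140/221 171/221 0; 171/221 -140/221 0; 0 0 1]

T = [140/221 171/221 0; 171/221 -140/221 0; 0 0 1]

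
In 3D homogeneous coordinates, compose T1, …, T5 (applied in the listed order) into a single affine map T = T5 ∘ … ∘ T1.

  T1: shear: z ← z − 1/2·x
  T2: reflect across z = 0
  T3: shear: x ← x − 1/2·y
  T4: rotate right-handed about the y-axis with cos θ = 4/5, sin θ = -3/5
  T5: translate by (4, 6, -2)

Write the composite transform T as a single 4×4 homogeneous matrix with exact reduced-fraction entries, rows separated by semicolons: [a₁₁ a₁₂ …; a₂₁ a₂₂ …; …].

T = [1/2 -2/5 3/5 4; 0 1 0 6; 1 -3/10 -4/5 -2; 0 0 0 1]

T1 = [1 0 0 0; 0 1 0 0; -1/2 0 1 0; 0 0 0 1]
T2·T1 = [1 0 0 0; 0 1 0 0; 1/2 0 -1 0; 0 0 0 1]
T3·…·T1 = [1 -1/2 0 0; 0 1 0 0; 1/2 0 -1 0; 0 0 0 1]
T4·…·T1 = [1/2 -2/5 3/5 0; 0 1 0 0; 1 -3/10 -4/5 0; 0 0 0 1]
T5·…·T1 = [1/2 -2/5 3/5 4; 0 1 0 6; 1 -3/10 -4/5 -2; 0 0 0 1]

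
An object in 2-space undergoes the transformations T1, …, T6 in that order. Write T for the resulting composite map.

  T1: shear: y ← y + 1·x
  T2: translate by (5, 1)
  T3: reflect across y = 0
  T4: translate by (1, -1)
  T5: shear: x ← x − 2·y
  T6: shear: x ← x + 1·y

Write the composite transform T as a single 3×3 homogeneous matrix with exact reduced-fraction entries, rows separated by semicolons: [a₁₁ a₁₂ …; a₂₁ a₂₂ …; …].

T1 = [1 0 0; 1 1 0; 0 0 1]
T2·T1 = [1 0 5; 1 1 1; 0 0 1]
T3·…·T1 = [1 0 5; -1 -1 -1; 0 0 1]
T4·…·T1 = [1 0 6; -1 -1 -2; 0 0 1]
T5·…·T1 = [3 2 10; -1 -1 -2; 0 0 1]
T6·…·T1 = [2 1 8; -1 -1 -2; 0 0 1]

T = [2 1 8; -1 -1 -2; 0 0 1]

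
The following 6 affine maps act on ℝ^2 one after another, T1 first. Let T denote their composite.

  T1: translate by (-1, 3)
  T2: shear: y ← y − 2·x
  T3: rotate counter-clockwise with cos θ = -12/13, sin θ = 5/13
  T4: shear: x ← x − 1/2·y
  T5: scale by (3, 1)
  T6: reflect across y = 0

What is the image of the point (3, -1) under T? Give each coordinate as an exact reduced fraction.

T1 translate by (-1, 3): (3, -1) → (2, 2)
T2 shear: y ← y − 2·x: (2, 2) → (2, -2)
T3 rotate counter-clockwise with cos θ = -12/13, sin θ = 5/13: (2, -2) → (-14/13, 34/13)
T4 shear: x ← x − 1/2·y: (-14/13, 34/13) → (-31/13, 34/13)
T5 scale by (3, 1): (-31/13, 34/13) → (-93/13, 34/13)
T6 reflect across y = 0: (-93/13, 34/13) → (-93/13, -34/13)

T(p) = (-93/13, -34/13)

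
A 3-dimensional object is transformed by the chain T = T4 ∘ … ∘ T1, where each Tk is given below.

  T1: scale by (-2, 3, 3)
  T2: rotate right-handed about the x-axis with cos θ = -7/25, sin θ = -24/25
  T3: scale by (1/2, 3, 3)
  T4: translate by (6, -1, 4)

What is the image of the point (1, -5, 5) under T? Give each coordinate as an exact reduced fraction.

T(p) = (5, 274/5, 173/5)

T1 scale by (-2, 3, 3): (1, -5, 5) → (-2, -15, 15)
T2 rotate right-handed about the x-axis with cos θ = -7/25, sin θ = -24/25: (-2, -15, 15) → (-2, 93/5, 51/5)
T3 scale by (1/2, 3, 3): (-2, 93/5, 51/5) → (-1, 279/5, 153/5)
T4 translate by (6, -1, 4): (-1, 279/5, 153/5) → (5, 274/5, 173/5)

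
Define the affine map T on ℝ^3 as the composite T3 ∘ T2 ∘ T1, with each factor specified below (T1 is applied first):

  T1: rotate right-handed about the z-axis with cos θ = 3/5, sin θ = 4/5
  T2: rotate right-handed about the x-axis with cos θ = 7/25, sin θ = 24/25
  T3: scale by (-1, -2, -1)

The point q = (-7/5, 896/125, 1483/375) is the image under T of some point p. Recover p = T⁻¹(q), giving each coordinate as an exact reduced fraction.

T1 = [3/5 -4/5 0 0; 4/5 3/5 0 0; 0 0 1 0; 0 0 0 1]
T2·T1 = [3/5 -4/5 0 0; 28/125 21/125 -24/25 0; 96/125 72/125 7/25 0; 0 0 0 1]
T3·…·T1 = [-3/5 4/5 0 0; -56/125 -42/125 48/25 0; -96/125 -72/125 -7/25 0; 0 0 0 1]
det M = -2; M⁻¹ = [-3/5 -14/125 -96/125 0; 4/5 -21/250 -72/125 0; 0 12/25 -7/25 0; 0 0 0 1]
M⁻¹ · (-7/5, 896/125, 1483/375)ᵀ = (-3, -4, 7/3)ᵀ

p = (-3, -4, 7/3)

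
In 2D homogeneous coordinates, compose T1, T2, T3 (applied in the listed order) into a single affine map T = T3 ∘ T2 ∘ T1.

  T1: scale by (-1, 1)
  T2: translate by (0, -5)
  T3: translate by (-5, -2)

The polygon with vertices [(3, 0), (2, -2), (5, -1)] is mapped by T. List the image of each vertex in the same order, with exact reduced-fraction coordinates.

T1 scale by (-1, 1): (3, 0) → (-3, 0); (2, -2) → (-2, -2); (5, -1) → (-5, -1)
T2 translate by (0, -5): (-3, 0) → (-3, -5); (-2, -2) → (-2, -7); (-5, -1) → (-5, -6)
T3 translate by (-5, -2): (-3, -5) → (-8, -7); (-2, -7) → (-7, -9); (-5, -6) → (-10, -8)

image vertices: (-8, -7), (-7, -9), (-10, -8)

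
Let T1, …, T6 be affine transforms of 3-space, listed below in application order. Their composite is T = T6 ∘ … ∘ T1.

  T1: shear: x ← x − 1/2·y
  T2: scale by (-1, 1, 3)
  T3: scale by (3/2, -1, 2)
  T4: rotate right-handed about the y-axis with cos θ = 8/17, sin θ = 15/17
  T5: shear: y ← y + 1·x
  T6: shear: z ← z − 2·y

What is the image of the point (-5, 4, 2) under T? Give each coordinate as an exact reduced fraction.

T1 shear: x ← x − 1/2·y: (-5, 4, 2) → (-7, 4, 2)
T2 scale by (-1, 1, 3): (-7, 4, 2) → (7, 4, 6)
T3 scale by (3/2, -1, 2): (7, 4, 6) → (21/2, -4, 12)
T4 rotate right-handed about the y-axis with cos θ = 8/17, sin θ = 15/17: (21/2, -4, 12) → (264/17, -4, -123/34)
T5 shear: y ← y + 1·x: (264/17, -4, -123/34) → (264/17, 196/17, -123/34)
T6 shear: z ← z − 2·y: (264/17, 196/17, -123/34) → (264/17, 196/17, -907/34)

T(p) = (264/17, 196/17, -907/34)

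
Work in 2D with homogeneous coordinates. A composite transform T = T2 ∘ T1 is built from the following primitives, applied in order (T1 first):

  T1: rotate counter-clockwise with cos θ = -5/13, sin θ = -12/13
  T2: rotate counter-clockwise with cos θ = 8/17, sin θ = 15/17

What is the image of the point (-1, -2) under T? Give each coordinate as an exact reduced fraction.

T(p) = (-482/221, -109/221)

T1 rotate counter-clockwise with cos θ = -5/13, sin θ = -12/13: (-1, -2) → (-19/13, 22/13)
T2 rotate counter-clockwise with cos θ = 8/17, sin θ = 15/17: (-19/13, 22/13) → (-482/221, -109/221)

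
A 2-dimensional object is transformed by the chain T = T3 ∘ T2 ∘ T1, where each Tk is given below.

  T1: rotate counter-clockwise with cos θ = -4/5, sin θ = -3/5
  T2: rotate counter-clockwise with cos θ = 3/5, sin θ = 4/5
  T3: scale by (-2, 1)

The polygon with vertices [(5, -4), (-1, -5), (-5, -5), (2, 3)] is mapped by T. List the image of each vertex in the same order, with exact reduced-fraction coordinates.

T1 rotate counter-clockwise with cos θ = -4/5, sin θ = -3/5: (5, -4) → (-32/5, 1/5); (-1, -5) → (-11/5, 23/5); (-5, -5) → (1, 7); (2, 3) → (1/5, -18/5)
T2 rotate counter-clockwise with cos θ = 3/5, sin θ = 4/5: (-32/5, 1/5) → (-4, -5); (-11/5, 23/5) → (-5, 1); (1, 7) → (-5, 5); (1/5, -18/5) → (3, -2)
T3 scale by (-2, 1): (-4, -5) → (8, -5); (-5, 1) → (10, 1); (-5, 5) → (10, 5); (3, -2) → (-6, -2)

image vertices: (8, -5), (10, 1), (10, 5), (-6, -2)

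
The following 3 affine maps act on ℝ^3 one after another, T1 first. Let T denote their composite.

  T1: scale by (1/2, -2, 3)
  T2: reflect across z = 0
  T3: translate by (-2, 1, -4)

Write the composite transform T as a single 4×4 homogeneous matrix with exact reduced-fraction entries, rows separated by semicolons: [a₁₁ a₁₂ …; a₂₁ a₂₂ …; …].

T1 = [1/2 0 0 0; 0 -2 0 0; 0 0 3 0; 0 0 0 1]
T2·T1 = [1/2 0 0 0; 0 -2 0 0; 0 0 -3 0; 0 0 0 1]
T3·…·T1 = [1/2 0 0 -2; 0 -2 0 1; 0 0 -3 -4; 0 0 0 1]

T = [1/2 0 0 -2; 0 -2 0 1; 0 0 -3 -4; 0 0 0 1]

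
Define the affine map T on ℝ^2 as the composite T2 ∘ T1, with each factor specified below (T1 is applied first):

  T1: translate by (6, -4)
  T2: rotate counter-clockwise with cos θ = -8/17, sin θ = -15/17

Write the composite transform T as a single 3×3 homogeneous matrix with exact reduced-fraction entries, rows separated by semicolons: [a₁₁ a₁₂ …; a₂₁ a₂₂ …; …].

T1 = [1 0 6; 0 1 -4; 0 0 1]
T2·T1 = [-8/17 15/17 -108/17; -15/17 -8/17 -58/17; 0 0 1]

T = [-8/17 15/17 -108/17; -15/17 -8/17 -58/17; 0 0 1]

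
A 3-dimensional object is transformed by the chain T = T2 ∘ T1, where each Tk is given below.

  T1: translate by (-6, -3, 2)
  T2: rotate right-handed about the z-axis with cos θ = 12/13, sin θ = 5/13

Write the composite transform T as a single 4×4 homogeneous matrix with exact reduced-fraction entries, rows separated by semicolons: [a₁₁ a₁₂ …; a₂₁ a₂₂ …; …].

T1 = [1 0 0 -6; 0 1 0 -3; 0 0 1 2; 0 0 0 1]
T2·T1 = [12/13 -5/13 0 -57/13; 5/13 12/13 0 -66/13; 0 0 1 2; 0 0 0 1]

T = [12/13 -5/13 0 -57/13; 5/13 12/13 0 -66/13; 0 0 1 2; 0 0 0 1]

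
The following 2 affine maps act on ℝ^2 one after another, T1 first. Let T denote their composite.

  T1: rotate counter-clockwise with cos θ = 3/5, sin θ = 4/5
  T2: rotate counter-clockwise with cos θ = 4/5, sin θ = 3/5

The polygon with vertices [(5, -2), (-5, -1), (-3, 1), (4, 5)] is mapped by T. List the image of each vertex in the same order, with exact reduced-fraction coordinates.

T1 rotate counter-clockwise with cos θ = 3/5, sin θ = 4/5: (5, -2) → (23/5, 14/5); (-5, -1) → (-11/5, -23/5); (-3, 1) → (-13/5, -9/5); (4, 5) → (-8/5, 31/5)
T2 rotate counter-clockwise with cos θ = 4/5, sin θ = 3/5: (23/5, 14/5) → (2, 5); (-11/5, -23/5) → (1, -5); (-13/5, -9/5) → (-1, -3); (-8/5, 31/5) → (-5, 4)

image vertices: (2, 5), (1, -5), (-1, -3), (-5, 4)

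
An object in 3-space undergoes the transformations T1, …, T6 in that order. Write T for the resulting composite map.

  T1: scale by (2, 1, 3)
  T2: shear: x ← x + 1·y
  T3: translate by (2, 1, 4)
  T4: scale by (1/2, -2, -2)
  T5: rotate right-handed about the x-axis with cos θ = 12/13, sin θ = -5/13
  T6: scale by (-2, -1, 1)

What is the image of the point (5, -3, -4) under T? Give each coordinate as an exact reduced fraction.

T1 scale by (2, 1, 3): (5, -3, -4) → (10, -3, -12)
T2 shear: x ← x + 1·y: (10, -3, -12) → (7, -3, -12)
T3 translate by (2, 1, 4): (7, -3, -12) → (9, -2, -8)
T4 scale by (1/2, -2, -2): (9, -2, -8) → (9/2, 4, 16)
T5 rotate right-handed about the x-axis with cos θ = 12/13, sin θ = -5/13: (9/2, 4, 16) → (9/2, 128/13, 172/13)
T6 scale by (-2, -1, 1): (9/2, 128/13, 172/13) → (-9, -128/13, 172/13)

T(p) = (-9, -128/13, 172/13)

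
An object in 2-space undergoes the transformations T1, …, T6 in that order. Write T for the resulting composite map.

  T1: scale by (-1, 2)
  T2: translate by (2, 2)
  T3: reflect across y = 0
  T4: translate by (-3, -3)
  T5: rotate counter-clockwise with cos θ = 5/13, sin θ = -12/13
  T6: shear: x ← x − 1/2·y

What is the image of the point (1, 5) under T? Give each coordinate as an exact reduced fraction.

T1 scale by (-1, 2): (1, 5) → (-1, 10)
T2 translate by (2, 2): (-1, 10) → (1, 12)
T3 reflect across y = 0: (1, 12) → (1, -12)
T4 translate by (-3, -3): (1, -12) → (-2, -15)
T5 rotate counter-clockwise with cos θ = 5/13, sin θ = -12/13: (-2, -15) → (-190/13, -51/13)
T6 shear: x ← x − 1/2·y: (-190/13, -51/13) → (-329/26, -51/13)

T(p) = (-329/26, -51/13)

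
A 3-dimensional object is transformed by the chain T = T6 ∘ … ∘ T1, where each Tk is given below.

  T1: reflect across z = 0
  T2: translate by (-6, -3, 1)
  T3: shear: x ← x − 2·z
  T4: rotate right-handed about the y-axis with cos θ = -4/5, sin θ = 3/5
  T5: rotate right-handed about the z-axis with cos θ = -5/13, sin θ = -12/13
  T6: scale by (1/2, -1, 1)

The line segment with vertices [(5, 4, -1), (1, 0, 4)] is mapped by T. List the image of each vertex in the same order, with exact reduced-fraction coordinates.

T1 reflect across z = 0: (5, 4, -1) → (5, 4, 1); (1, 0, 4) → (1, 0, -4)
T2 translate by (-6, -3, 1): (5, 4, 1) → (-1, 1, 2); (1, 0, -4) → (-5, -3, -3)
T3 shear: x ← x − 2·z: (-1, 1, 2) → (-5, 1, 2); (-5, -3, -3) → (1, -3, -3)
T4 rotate right-handed about the y-axis with cos θ = -4/5, sin θ = 3/5: (-5, 1, 2) → (26/5, 1, 7/5); (1, -3, -3) → (-13/5, -3, 9/5)
T5 rotate right-handed about the z-axis with cos θ = -5/13, sin θ = -12/13: (26/5, 1, 7/5) → (-14/13, -337/65, 7/5); (-13/5, -3, 9/5) → (-23/13, 231/65, 9/5)
T6 scale by (1/2, -1, 1): (-14/13, -337/65, 7/5) → (-7/13, 337/65, 7/5); (-23/13, 231/65, 9/5) → (-23/26, -231/65, 9/5)

image vertices: (-7/13, 337/65, 7/5), (-23/26, -231/65, 9/5)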